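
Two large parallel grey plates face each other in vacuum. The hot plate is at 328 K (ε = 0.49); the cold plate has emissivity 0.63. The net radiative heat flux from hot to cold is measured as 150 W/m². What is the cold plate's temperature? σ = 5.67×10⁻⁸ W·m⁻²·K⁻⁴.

T₂ ≈ 261 K

q = σ(T₁⁴ − T₂⁴)/(1/ε₁ + 1/ε₂ − 1); denominator = 2.628.
T₂⁴ = T₁⁴ − q·(1/ε₁+1/ε₂−1)/σ = 1.157×10¹⁰ − 150·2.628/5.67×10⁻⁸
    = 4.622×10⁹ K⁴.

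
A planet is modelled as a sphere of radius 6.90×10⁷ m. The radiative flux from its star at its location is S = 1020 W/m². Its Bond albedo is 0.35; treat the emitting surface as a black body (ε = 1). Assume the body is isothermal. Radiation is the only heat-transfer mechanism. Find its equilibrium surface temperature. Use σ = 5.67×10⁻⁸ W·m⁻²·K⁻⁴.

T ≈ 233 K

At equilibrium, absorbed power = emitted power.
Absorbing cross-section = πr² = 1.496×10¹⁶ m²; emitting surface = 4πr² = 5.983×10¹⁶ m² (ratio 4).
(1−a)S·A_cross = εσ·A_surf·T⁴  ⇒  T⁴ = (1−a)S/(4σ).
T⁴ = 0.650·1020/(4·5.67×10⁻⁸) = 2.923×10⁹ K⁴.
T = (2.923×10⁹)^(1/4).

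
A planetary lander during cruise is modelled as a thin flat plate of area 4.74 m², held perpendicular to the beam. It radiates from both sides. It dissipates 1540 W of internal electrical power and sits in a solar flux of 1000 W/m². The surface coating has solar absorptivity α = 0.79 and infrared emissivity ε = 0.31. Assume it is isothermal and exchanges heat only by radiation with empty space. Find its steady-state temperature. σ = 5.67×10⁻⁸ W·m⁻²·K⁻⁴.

T ≈ 422 K

At steady state, absorbed solar power + internal power = radiated power.
Absorbed: α·S·A_cross = 0.79·1000·4.740 = 3745 W (cross-section A).
Total input = 3745 + 1540 = 5285 W.
Radiated: εσ·A_surf·T⁴ with A_surf = 2A = 9.480 m².
T⁴ = 5285/(0.31·5.67×10⁻⁸·9.480) = 3.171×10¹⁰ K⁴.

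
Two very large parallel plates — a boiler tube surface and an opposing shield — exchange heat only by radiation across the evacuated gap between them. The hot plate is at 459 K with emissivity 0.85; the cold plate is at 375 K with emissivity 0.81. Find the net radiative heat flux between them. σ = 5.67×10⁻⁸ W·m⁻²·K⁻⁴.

q ≈ 989 W/m²

For two infinite grey parallel plates, q = σ(T₁⁴ − T₂⁴)/(1/ε₁ + 1/ε₂ − 1).
T₁⁴ − T₂⁴ = 4.439×10¹⁰ − 1.978×10¹⁰ = 2.461×10¹⁰ K⁴.
1/ε₁ + 1/ε₂ − 1 = 1.176 + 1.235 − 1 = 1.411.
q = 5.67×10⁻⁸ × 2.461×10¹⁰ / 1.411.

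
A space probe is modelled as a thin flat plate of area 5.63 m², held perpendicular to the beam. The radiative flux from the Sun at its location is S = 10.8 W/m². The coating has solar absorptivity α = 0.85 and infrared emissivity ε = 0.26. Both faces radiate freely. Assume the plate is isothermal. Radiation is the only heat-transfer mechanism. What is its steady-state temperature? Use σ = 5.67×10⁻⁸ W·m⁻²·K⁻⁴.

At equilibrium, absorbed power = emitted power.
Absorbing cross-section = A = 5.630 m²; emitting surface = 2A = 11.26 m² (ratio 2).
αS·A_cross = εσ·A_surf·T⁴  ⇒  T⁴ = αS/(ε·2σ).
T⁴ = 0.850·10.8/(0.26·2·5.67×10⁻⁸) = 3.114×10⁸ K⁴.
T = (3.114×10⁸)^(1/4).

T ≈ 133 K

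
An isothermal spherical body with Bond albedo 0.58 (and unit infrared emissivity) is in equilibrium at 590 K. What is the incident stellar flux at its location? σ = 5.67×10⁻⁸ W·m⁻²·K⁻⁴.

S ≈ 65400 W/m²

(1−a)S·πr² = σ·4πr²·T⁴ ⇒ S = 4σT⁴/(1−a).
S = 4·5.67×10⁻⁸·1.212×10¹¹/0.420.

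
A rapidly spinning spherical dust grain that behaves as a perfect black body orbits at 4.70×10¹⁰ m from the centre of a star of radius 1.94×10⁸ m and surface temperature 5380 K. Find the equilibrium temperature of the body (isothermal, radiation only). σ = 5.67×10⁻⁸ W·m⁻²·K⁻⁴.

The star's surface emits σT_*⁴; at distance d the flux is S = σT_*⁴(R_*/d)².
S = 5.67×10⁻⁸·(5380)⁴·(1.94×10⁸/4.70×10¹⁰)² = 809.3 W/m².
For an isothermal sphere T⁴ = (1−a)S/(4σ) = 3.568×10⁹ K⁴.

T ≈ 244 K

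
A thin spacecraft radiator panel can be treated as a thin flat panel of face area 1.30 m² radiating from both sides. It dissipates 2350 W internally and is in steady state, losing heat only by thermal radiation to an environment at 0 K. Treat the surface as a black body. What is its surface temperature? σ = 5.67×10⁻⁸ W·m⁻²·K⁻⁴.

T ≈ 355 K

Steady state: internal power = radiated power, P = εσA T⁴.
Radiating area A = 2·1.30 = 2.600 m².
T⁴ = P/(εσA) = 2350/(1.0·5.67×10⁻⁸·2.600) = 1.594×10¹⁰ K⁴.
T = (1.594×10¹⁰)^(1/4).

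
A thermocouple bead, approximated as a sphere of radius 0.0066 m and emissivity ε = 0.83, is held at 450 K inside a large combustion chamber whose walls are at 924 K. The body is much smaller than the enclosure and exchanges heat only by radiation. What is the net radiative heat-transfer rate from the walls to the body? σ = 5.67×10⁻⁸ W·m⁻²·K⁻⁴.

For a small grey body in a large enclosure: P_net = εσA(T_body⁴ − T_wall⁴).
A = 4πr² = 5.474×10⁻⁴ m²; T_body⁴ − T_wall⁴ = 4.101×10¹⁰ − 7.289×10¹¹ = -6.879×10¹¹ K⁴.
|P_net| = 0.83·5.67×10⁻⁸·5.474×10⁻⁴·6.879×10¹¹.

P_net ≈ 17.7 W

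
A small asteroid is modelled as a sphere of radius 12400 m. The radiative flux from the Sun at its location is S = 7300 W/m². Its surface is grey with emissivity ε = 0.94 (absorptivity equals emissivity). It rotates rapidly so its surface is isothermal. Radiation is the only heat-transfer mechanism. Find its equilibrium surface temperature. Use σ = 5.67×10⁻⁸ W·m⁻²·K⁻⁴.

T ≈ 424 K

At equilibrium, absorbed power = emitted power.
Absorbing cross-section = πr² = 4.831×10⁸ m²; emitting surface = 4πr² = 1.932×10⁹ m² (ratio 4).
εS·A_cross = εσ·A_surf·T⁴  ⇒  T⁴ = S/(4σ)   (ε cancels).
T⁴ = 7300/(4·5.67×10⁻⁸) = 3.219×10¹⁰ K⁴.
T = (3.219×10¹⁰)^(1/4).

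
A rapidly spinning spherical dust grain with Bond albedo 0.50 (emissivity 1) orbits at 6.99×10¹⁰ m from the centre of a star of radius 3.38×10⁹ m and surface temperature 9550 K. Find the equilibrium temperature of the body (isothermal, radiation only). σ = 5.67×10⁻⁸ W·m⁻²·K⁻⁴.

T ≈ 1250 K

The star's surface emits σT_*⁴; at distance d the flux is S = σT_*⁴(R_*/d)².
S = 5.67×10⁻⁸·(9550)⁴·(3.38×10⁹/6.99×10¹⁰)² = 1.103×10⁶ W/m².
For an isothermal sphere T⁴ = (1−a)S/(4σ) = 2.431×10¹² K⁴.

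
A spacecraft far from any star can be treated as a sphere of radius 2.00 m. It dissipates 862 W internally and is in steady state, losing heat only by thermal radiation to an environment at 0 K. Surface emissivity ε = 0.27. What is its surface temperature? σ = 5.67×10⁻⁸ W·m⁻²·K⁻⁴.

Steady state: internal power = radiated power, P = εσA T⁴.
Radiating area A = 4πr² = 50.27 m².
T⁴ = P/(εσA) = 862/(0.27·5.67×10⁻⁸·50.27) = 1.120×10⁹ K⁴.
T = (1.120×10⁹)^(1/4).

T ≈ 183 K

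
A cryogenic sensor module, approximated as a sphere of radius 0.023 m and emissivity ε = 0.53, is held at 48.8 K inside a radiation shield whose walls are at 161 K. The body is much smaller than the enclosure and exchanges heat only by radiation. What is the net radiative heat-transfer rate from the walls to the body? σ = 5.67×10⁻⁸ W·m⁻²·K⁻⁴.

P_net ≈ 0.133 W

For a small grey body in a large enclosure: P_net = εσA(T_body⁴ − T_wall⁴).
A = 4πr² = 0.006648 m²; T_body⁴ − T_wall⁴ = 5.671×10⁶ − 6.719×10⁸ = -6.662×10⁸ K⁴.
|P_net| = 0.53·5.67×10⁻⁸·0.006648·6.662×10⁸.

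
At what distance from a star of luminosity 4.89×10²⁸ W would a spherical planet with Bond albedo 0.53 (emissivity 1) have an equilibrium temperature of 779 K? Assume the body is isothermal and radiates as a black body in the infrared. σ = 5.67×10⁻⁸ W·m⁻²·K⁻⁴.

For an isothermal black-emitting sphere, (1−a)S·πr² = σ·4πr²·T⁴ ⇒ S = 4σT⁴/(1−a).
S = 4·5.67×10⁻⁸·(779)⁴/0.470 = 1.777×10⁵ W/m².
Flux falls as S = L/(4πd²), so d = √(L/(4πS)) = √(4.89×10²⁸/(4π·1.777×10⁵)).

d ≈ 1.48×10¹¹ m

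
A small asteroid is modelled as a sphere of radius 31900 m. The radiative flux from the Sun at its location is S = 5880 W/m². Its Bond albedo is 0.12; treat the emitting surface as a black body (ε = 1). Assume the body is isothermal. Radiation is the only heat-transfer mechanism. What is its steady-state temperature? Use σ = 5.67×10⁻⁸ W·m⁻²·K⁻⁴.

T ≈ 389 K

At equilibrium, absorbed power = emitted power.
Absorbing cross-section = πr² = 3.197×10⁹ m²; emitting surface = 4πr² = 1.279×10¹⁰ m² (ratio 4).
(1−a)S·A_cross = εσ·A_surf·T⁴  ⇒  T⁴ = (1−a)S/(4σ).
T⁴ = 0.880·5880/(4·5.67×10⁻⁸) = 2.281×10¹⁰ K⁴.
T = (2.281×10¹⁰)^(1/4).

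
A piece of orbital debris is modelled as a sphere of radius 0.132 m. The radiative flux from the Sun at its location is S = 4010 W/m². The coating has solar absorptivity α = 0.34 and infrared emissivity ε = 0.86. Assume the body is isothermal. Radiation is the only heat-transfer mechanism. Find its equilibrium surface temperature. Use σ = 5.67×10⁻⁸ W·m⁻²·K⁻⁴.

At equilibrium, absorbed power = emitted power.
Absorbing cross-section = πr² = 0.05474 m²; emitting surface = 4πr² = 0.2190 m² (ratio 4).
αS·A_cross = εσ·A_surf·T⁴  ⇒  T⁴ = αS/(ε·4σ).
T⁴ = 0.340·4010/(0.86·4·5.67×10⁻⁸) = 6.990×10⁹ K⁴.
T = (6.990×10⁹)^(1/4).

T ≈ 289 K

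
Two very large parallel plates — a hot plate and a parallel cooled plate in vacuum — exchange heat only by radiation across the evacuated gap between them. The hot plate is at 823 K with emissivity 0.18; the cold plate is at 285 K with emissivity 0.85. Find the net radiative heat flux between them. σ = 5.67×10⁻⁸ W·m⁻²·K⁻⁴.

For two infinite grey parallel plates, q = σ(T₁⁴ − T₂⁴)/(1/ε₁ + 1/ε₂ − 1).
T₁⁴ − T₂⁴ = 4.588×10¹¹ − 6.598×10⁹ = 4.522×10¹¹ K⁴.
1/ε₁ + 1/ε₂ − 1 = 5.556 + 1.176 − 1 = 5.732.
q = 5.67×10⁻⁸ × 4.522×10¹¹ / 5.732.

q ≈ 4470 W/m²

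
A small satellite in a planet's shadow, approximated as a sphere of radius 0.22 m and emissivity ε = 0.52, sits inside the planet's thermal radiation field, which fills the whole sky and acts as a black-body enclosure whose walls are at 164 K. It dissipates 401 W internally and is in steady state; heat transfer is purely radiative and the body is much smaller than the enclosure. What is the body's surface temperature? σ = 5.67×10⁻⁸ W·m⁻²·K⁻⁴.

T ≈ 390 K

For a small grey body in a large enclosure, net radiated power = εσA(T⁴ − T_w⁴).
Steady state: P = εσA(T⁴ − T_w⁴) with A = 4πr² = 0.6082 m².
T⁴ = P/(εσA) + T_w⁴ = 401/(0.52·5.67×10⁻⁸·0.6082) + (164)⁴
    = 2.236×10¹⁰ + 7.234×10⁸ = 2.308×10¹⁰ K⁴.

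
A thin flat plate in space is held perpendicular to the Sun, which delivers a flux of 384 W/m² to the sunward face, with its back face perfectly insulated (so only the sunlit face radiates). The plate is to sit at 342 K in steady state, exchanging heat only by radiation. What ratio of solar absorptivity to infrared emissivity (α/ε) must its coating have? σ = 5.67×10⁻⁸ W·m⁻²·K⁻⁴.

Balance: αS·A = εσ·1A·T⁴ ⇒ α/ε = σT⁴/S.
α/ε = 5.67×10⁻⁸·(342)⁴/384 = 5.67×10⁻⁸·1.368×10¹⁰/384.

α/ε ≈ 2.02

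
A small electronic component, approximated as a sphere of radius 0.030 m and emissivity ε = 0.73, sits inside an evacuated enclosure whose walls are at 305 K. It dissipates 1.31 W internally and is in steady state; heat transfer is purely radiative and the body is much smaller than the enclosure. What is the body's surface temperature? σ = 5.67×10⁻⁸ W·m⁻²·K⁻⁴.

For a small grey body in a large enclosure, net radiated power = εσA(T⁴ − T_w⁴).
Steady state: P = εσA(T⁴ − T_w⁴) with A = 4πr² = 0.01131 m².
T⁴ = P/(εσA) + T_w⁴ = 1.31/(0.73·5.67×10⁻⁸·0.01131) + (305)⁴
    = 2.798×10⁹ + 8.654×10⁹ = 1.145×10¹⁰ K⁴.

T ≈ 327 K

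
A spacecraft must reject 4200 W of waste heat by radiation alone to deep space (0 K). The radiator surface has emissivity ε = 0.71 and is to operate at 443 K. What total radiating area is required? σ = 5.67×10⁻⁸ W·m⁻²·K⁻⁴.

P = εσA T⁴ ⇒ A = P/(εσT⁴).
T⁴ = 3.851×10¹⁰ K⁴.
A = 4200/(0.71 × 5.67×10⁻⁸ × 3.851×10¹⁰).

A ≈ 2.71 m²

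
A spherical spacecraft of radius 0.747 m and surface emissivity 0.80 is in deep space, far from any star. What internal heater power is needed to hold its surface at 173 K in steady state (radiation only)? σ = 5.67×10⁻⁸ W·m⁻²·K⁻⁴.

P = εσ·4πr²·T⁴.
4πr² = 7.012 m²; T⁴ = 8.957×10⁸ K⁴.
P = 0.80·5.67×10⁻⁸·7.012·8.957×10⁸.

P ≈ 285 W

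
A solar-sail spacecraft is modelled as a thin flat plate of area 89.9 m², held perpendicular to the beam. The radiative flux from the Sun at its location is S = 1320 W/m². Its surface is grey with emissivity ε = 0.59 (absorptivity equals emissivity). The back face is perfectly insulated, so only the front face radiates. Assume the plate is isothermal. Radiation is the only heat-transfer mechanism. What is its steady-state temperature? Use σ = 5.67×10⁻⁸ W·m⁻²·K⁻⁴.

At equilibrium, absorbed power = emitted power.
Absorbing cross-section = A = 89.90 m²; emitting surface = A = 89.90 m² (ratio 1).
εS·A_cross = εσ·A_surf·T⁴  ⇒  T⁴ = S/(1σ)   (ε cancels).
T⁴ = 1320/(1·5.67×10⁻⁸) = 2.328×10¹⁰ K⁴.
T = (2.328×10¹⁰)^(1/4).

T ≈ 391 K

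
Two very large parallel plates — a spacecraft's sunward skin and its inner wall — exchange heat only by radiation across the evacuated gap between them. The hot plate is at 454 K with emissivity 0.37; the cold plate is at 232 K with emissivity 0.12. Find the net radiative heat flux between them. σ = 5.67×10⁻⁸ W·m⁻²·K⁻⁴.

For two infinite grey parallel plates, q = σ(T₁⁴ − T₂⁴)/(1/ε₁ + 1/ε₂ − 1).
T₁⁴ − T₂⁴ = 4.248×10¹⁰ − 2.897×10⁹ = 3.959×10¹⁰ K⁴.
1/ε₁ + 1/ε₂ − 1 = 2.703 + 8.333 − 1 = 10.04.
q = 5.67×10⁻⁸ × 3.959×10¹⁰ / 10.04.

q ≈ 224 W/m²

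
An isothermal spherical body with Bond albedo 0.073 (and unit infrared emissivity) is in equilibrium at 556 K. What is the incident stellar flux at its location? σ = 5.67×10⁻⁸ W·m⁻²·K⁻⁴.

S ≈ 23400 W/m²

(1−a)S·πr² = σ·4πr²·T⁴ ⇒ S = 4σT⁴/(1−a).
S = 4·5.67×10⁻⁸·9.557×10¹⁰/0.927.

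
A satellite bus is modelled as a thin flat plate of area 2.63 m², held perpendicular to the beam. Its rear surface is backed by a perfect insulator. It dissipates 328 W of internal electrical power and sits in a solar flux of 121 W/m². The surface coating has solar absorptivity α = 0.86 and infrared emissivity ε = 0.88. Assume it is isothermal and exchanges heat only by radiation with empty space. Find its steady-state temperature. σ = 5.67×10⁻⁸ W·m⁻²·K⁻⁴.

T ≈ 260 K

At steady state, absorbed solar power + internal power = radiated power.
Absorbed: α·S·A_cross = 0.86·121·2.630 = 273.7 W (cross-section A).
Total input = 273.7 + 328 = 601.7 W.
Radiated: εσ·A_surf·T⁴ with A_surf = A = 2.630 m².
T⁴ = 601.7/(0.88·5.67×10⁻⁸·2.630) = 4.585×10⁹ K⁴.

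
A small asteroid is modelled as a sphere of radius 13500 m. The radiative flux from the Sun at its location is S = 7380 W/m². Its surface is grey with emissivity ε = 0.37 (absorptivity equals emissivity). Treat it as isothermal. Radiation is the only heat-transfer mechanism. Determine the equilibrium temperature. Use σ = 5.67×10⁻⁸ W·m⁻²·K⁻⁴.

T ≈ 425 K

At equilibrium, absorbed power = emitted power.
Absorbing cross-section = πr² = 5.726×10⁸ m²; emitting surface = 4πr² = 2.290×10⁹ m² (ratio 4).
εS·A_cross = εσ·A_surf·T⁴  ⇒  T⁴ = S/(4σ)   (ε cancels).
T⁴ = 7380/(4·5.67×10⁻⁸) = 3.254×10¹⁰ K⁴.
T = (3.254×10¹⁰)^(1/4).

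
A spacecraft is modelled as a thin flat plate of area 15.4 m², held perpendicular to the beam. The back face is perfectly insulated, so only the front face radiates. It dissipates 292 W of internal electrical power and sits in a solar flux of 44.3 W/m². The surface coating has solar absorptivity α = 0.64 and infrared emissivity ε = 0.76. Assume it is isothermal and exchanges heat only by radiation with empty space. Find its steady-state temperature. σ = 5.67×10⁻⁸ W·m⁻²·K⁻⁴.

At steady state, absorbed solar power + internal power = radiated power.
Absorbed: α·S·A_cross = 0.64·44.3·15.40 = 436.6 W (cross-section A).
Total input = 436.6 + 292 = 728.6 W.
Radiated: εσ·A_surf·T⁴ with A_surf = A = 15.40 m².
T⁴ = 728.6/(0.76·5.67×10⁻⁸·15.40) = 1.098×10⁹ K⁴.

T ≈ 182 K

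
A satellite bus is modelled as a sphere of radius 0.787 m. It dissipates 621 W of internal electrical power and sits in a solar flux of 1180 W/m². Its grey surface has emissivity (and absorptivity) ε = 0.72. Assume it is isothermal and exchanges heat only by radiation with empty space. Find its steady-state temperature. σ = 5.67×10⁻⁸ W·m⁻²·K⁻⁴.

At steady state, absorbed solar power + internal power = radiated power.
Absorbed: α·S·A_cross = 0.72·1180·1.946 = 1653 W (cross-section πr²).
Total input = 1653 + 621 = 2274 W.
Radiated: εσ·A_surf·T⁴ with A_surf = 4πr² = 7.783 m².
T⁴ = 2274/(0.72·5.67×10⁻⁸·7.783) = 7.157×10⁹ K⁴.

T ≈ 291 K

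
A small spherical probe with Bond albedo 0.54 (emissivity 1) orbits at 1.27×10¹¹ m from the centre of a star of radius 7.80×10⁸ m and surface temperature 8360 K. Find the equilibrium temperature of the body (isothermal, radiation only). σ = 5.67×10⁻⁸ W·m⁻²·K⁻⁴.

The star's surface emits σT_*⁴; at distance d the flux is S = σT_*⁴(R_*/d)².
S = 5.67×10⁻⁸·(8360)⁴·(7.80×10⁸/1.27×10¹¹)² = 10450 W/m².
For an isothermal sphere T⁴ = (1−a)S/(4σ) = 2.119×10¹⁰ K⁴.

T ≈ 382 K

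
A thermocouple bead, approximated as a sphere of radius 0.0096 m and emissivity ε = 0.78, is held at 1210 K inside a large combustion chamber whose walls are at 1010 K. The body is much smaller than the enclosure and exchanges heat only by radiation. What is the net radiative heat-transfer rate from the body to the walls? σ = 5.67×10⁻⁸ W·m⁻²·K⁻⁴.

P_net ≈ 56.5 W

For a small grey body in a large enclosure: P_net = εσA(T_body⁴ − T_wall⁴).
A = 4πr² = 0.001158 m²; T_body⁴ − T_wall⁴ = 2.144×10¹² − 1.041×10¹² = 1.103×10¹² K⁴.
|P_net| = 0.78·5.67×10⁻⁸·0.001158·1.103×10¹².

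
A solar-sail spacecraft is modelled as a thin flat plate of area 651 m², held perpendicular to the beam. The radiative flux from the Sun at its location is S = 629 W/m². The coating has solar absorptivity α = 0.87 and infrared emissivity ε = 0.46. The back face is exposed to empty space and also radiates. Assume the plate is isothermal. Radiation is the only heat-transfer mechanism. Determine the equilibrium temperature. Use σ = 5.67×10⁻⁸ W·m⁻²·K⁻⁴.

At equilibrium, absorbed power = emitted power.
Absorbing cross-section = A = 651.0 m²; emitting surface = 2A = 1302 m² (ratio 2).
αS·A_cross = εσ·A_surf·T⁴  ⇒  T⁴ = αS/(ε·2σ).
T⁴ = 0.870·629/(0.46·2·5.67×10⁻⁸) = 1.049×10¹⁰ K⁴.
T = (1.049×10¹⁰)^(1/4).

T ≈ 320 K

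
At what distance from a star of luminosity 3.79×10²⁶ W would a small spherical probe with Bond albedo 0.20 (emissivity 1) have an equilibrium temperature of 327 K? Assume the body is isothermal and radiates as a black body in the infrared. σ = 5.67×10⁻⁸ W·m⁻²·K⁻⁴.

d ≈ 9.65×10¹⁰ m

For an isothermal black-emitting sphere, (1−a)S·πr² = σ·4πr²·T⁴ ⇒ S = 4σT⁴/(1−a).
S = 4·5.67×10⁻⁸·(327)⁴/0.800 = 3241 W/m².
Flux falls as S = L/(4πd²), so d = √(L/(4πS)) = √(3.79×10²⁶/(4π·3241)).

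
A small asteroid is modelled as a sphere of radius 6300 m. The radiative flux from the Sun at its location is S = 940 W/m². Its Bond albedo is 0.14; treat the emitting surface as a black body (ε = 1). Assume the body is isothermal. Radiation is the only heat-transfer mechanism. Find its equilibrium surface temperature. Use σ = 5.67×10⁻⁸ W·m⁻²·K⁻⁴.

T ≈ 244 K

At equilibrium, absorbed power = emitted power.
Absorbing cross-section = πr² = 1.247×10⁸ m²; emitting surface = 4πr² = 4.988×10⁸ m² (ratio 4).
(1−a)S·A_cross = εσ·A_surf·T⁴  ⇒  T⁴ = (1−a)S/(4σ).
T⁴ = 0.860·940/(4·5.67×10⁻⁸) = 3.564×10⁹ K⁴.
T = (3.564×10⁹)^(1/4).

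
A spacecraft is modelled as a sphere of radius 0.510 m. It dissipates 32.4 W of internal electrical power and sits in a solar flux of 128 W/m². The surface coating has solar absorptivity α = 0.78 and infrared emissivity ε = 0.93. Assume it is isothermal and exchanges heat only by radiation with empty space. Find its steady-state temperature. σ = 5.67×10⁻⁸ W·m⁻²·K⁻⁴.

T ≈ 160 K

At steady state, absorbed solar power + internal power = radiated power.
Absorbed: α·S·A_cross = 0.78·128·0.8171 = 81.58 W (cross-section πr²).
Total input = 81.58 + 32.4 = 114.0 W.
Radiated: εσ·A_surf·T⁴ with A_surf = 4πr² = 3.269 m².
T⁴ = 114.0/(0.93·5.67×10⁻⁸·3.269) = 6.613×10⁸ K⁴.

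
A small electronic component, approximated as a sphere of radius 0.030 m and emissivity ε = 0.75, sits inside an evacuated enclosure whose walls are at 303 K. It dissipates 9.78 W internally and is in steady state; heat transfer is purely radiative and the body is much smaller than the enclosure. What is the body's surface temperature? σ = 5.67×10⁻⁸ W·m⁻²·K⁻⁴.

T ≈ 412 K

For a small grey body in a large enclosure, net radiated power = εσA(T⁴ − T_w⁴).
Steady state: P = εσA(T⁴ − T_w⁴) with A = 4πr² = 0.01131 m².
T⁴ = P/(εσA) + T_w⁴ = 9.78/(0.75·5.67×10⁻⁸·0.01131) + (303)⁴
    = 2.033×10¹⁰ + 8.429×10⁹ = 2.876×10¹⁰ K⁴.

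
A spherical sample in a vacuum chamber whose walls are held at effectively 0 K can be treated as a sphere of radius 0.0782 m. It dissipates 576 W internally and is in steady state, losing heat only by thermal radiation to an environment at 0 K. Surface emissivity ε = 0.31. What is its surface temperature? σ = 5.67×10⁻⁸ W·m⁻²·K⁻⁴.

Steady state: internal power = radiated power, P = εσA T⁴.
Radiating area A = 4πr² = 0.07685 m².
T⁴ = P/(εσA) = 576/(0.31·5.67×10⁻⁸·0.07685) = 4.264×10¹¹ K⁴.
T = (4.264×10¹¹)^(1/4).

T ≈ 808 K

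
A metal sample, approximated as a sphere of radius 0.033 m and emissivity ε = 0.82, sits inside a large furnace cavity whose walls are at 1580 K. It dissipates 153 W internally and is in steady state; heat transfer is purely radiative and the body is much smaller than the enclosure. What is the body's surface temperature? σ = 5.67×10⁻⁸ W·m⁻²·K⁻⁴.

T ≈ 1600 K

For a small grey body in a large enclosure, net radiated power = εσA(T⁴ − T_w⁴).
Steady state: P = εσA(T⁴ − T_w⁴) with A = 4πr² = 0.01368 m².
T⁴ = P/(εσA) + T_w⁴ = 153/(0.82·5.67×10⁻⁸·0.01368) + (1580)⁴
    = 2.405×10¹¹ + 6.232×10¹² = 6.472×10¹² K⁴.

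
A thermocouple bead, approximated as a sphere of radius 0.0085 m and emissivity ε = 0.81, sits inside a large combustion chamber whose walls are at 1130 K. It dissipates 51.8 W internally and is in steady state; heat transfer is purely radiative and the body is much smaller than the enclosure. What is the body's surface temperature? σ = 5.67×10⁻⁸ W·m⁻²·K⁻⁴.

T ≈ 1300 K

For a small grey body in a large enclosure, net radiated power = εσA(T⁴ − T_w⁴).
Steady state: P = εσA(T⁴ − T_w⁴) with A = 4πr² = 9.079×10⁻⁴ m².
T⁴ = P/(εσA) + T_w⁴ = 51.8/(0.81·5.67×10⁻⁸·9.079×10⁻⁴) + (1130)⁴
    = 1.242×10¹² + 1.630×10¹² = 2.873×10¹² K⁴.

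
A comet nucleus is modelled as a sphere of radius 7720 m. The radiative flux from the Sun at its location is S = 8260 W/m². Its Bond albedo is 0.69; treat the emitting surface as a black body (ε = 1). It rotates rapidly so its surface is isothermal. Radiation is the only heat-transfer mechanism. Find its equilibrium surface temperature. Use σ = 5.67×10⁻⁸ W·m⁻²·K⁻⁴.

T ≈ 326 K

At equilibrium, absorbed power = emitted power.
Absorbing cross-section = πr² = 1.872×10⁸ m²; emitting surface = 4πr² = 7.489×10⁸ m² (ratio 4).
(1−a)S·A_cross = εσ·A_surf·T⁴  ⇒  T⁴ = (1−a)S/(4σ).
T⁴ = 0.310·8260/(4·5.67×10⁻⁸) = 1.129×10¹⁰ K⁴.
T = (1.129×10¹⁰)^(1/4).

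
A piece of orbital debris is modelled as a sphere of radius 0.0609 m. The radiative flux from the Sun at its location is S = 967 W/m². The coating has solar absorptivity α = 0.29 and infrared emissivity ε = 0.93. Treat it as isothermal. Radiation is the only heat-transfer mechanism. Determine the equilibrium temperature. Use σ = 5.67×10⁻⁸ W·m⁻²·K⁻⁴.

T ≈ 191 K

At equilibrium, absorbed power = emitted power.
Absorbing cross-section = πr² = 0.01165 m²; emitting surface = 4πr² = 0.04661 m² (ratio 4).
αS·A_cross = εσ·A_surf·T⁴  ⇒  T⁴ = αS/(ε·4σ).
T⁴ = 0.290·967/(0.93·4·5.67×10⁻⁸) = 1.330×10⁹ K⁴.
T = (1.330×10⁹)^(1/4).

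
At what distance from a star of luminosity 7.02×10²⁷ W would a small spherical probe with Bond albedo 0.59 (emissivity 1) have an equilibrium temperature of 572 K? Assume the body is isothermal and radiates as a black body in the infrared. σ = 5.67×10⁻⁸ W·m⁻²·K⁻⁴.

d ≈ 9.71×10¹⁰ m

For an isothermal black-emitting sphere, (1−a)S·πr² = σ·4πr²·T⁴ ⇒ S = 4σT⁴/(1−a).
S = 4·5.67×10⁻⁸·(572)⁴/0.410 = 59220 W/m².
Flux falls as S = L/(4πd²), so d = √(L/(4πS)) = √(7.02×10²⁷/(4π·59220)).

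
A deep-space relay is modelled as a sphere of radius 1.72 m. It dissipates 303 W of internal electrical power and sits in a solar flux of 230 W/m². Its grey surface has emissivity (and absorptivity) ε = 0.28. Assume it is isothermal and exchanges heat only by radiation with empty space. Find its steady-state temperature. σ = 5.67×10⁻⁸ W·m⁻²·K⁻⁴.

At steady state, absorbed solar power + internal power = radiated power.
Absorbed: α·S·A_cross = 0.28·230·9.294 = 598.5 W (cross-section πr²).
Total input = 598.5 + 303 = 901.5 W.
Radiated: εσ·A_surf·T⁴ with A_surf = 4πr² = 37.18 m².
T⁴ = 901.5/(0.28·5.67×10⁻⁸·37.18) = 1.527×10⁹ K⁴.

T ≈ 198 K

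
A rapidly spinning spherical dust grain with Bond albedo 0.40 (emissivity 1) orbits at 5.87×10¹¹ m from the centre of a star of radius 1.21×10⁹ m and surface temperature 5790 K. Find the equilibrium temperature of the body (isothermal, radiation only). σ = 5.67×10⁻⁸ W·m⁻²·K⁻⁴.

The star's surface emits σT_*⁴; at distance d the flux is S = σT_*⁴(R_*/d)².
S = 5.67×10⁻⁸·(5790)⁴·(1.21×10⁹/5.87×10¹¹)² = 270.8 W/m².
For an isothermal sphere T⁴ = (1−a)S/(4σ) = 7.163×10⁸ K⁴.

T ≈ 164 K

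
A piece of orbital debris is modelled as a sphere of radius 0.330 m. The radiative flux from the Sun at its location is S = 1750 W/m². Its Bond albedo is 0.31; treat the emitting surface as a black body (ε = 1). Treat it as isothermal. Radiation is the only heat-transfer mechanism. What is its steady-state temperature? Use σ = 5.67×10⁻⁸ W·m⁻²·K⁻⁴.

At equilibrium, absorbed power = emitted power.
Absorbing cross-section = πr² = 0.3421 m²; emitting surface = 4πr² = 1.368 m² (ratio 4).
(1−a)S·A_cross = εσ·A_surf·T⁴  ⇒  T⁴ = (1−a)S/(4σ).
T⁴ = 0.690·1750/(4·5.67×10⁻⁸) = 5.324×10⁹ K⁴.
T = (5.324×10⁹)^(1/4).

T ≈ 270 K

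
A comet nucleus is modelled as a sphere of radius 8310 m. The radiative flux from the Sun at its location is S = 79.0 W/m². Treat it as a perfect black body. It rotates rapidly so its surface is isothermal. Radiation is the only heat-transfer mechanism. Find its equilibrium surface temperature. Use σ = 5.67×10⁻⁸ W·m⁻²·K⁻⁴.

At equilibrium, absorbed power = emitted power.
Absorbing cross-section = πr² = 2.169×10⁸ m²; emitting surface = 4πr² = 8.678×10⁸ m² (ratio 4).
S·A_cross = εσ·A_surf·T⁴  ⇒  T⁴ = S/(4σ).
T⁴ = 1.00·79.0/(4·5.67×10⁻⁸) = 3.483×10⁸ K⁴.
T = (3.483×10⁸)^(1/4).

T ≈ 137 K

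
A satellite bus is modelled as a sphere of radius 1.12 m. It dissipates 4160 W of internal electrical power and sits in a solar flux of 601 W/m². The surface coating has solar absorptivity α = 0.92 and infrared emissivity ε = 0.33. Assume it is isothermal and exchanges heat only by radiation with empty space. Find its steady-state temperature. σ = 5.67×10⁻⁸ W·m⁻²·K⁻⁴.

T ≈ 383 K

At steady state, absorbed solar power + internal power = radiated power.
Absorbed: α·S·A_cross = 0.92·601·3.941 = 2179 W (cross-section πr²).
Total input = 2179 + 4160 = 6339 W.
Radiated: εσ·A_surf·T⁴ with A_surf = 4πr² = 15.76 m².
T⁴ = 6339/(0.33·5.67×10⁻⁸·15.76) = 2.149×10¹⁰ K⁴.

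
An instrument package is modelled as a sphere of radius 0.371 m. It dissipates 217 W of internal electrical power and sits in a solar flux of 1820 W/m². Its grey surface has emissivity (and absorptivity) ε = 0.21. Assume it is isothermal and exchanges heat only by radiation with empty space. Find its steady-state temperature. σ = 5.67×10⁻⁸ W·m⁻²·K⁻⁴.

T ≈ 369 K

At steady state, absorbed solar power + internal power = radiated power.
Absorbed: α·S·A_cross = 0.21·1820·0.4324 = 165.3 W (cross-section πr²).
Total input = 165.3 + 217 = 382.3 W.
Radiated: εσ·A_surf·T⁴ with A_surf = 4πr² = 1.730 m².
T⁴ = 382.3/(0.21·5.67×10⁻⁸·1.730) = 1.856×10¹⁰ K⁴.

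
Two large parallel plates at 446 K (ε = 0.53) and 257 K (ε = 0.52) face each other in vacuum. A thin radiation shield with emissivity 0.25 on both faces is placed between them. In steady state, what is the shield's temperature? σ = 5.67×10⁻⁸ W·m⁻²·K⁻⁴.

T_s ≈ 385 K

In steady state the net flux on the hot side equals that on the cold side.
σ(T₁⁴−T_s⁴)/D₁ = σ(T_s⁴−T₂⁴)/D₂, with D₁ = 1/ε₁+1/ε_s−1 = 4.887, D₂ = 1/ε_s+1/ε₂−1 = 4.923.
Solve for T_s⁴: T_s⁴ = (D₂·T₁⁴ + D₁·T₂⁴)/(D₁+D₂) = 2.203×10¹⁰ K⁴.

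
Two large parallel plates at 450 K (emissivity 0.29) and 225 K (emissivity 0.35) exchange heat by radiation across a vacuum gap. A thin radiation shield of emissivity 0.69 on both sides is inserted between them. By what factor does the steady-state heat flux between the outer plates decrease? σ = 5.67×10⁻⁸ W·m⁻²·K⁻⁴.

Without shield: q₀ = σΔ(T⁴)/(1/ε₁+1/ε₂−1) with denominator 5.305.
With shield the two gaps are in series; the resistances add: (1/ε₁+1/ε_s−1)+(1/ε_s+1/ε₂−1) = 3.898+3.306 = 7.204.
Heat-flux ratio q₀/q = 7.204/5.305.

factor ≈ 1.36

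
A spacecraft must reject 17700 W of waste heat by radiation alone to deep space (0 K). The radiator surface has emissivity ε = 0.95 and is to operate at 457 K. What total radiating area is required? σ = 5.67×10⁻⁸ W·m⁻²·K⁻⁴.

A ≈ 7.53 m²

P = εσA T⁴ ⇒ A = P/(εσT⁴).
T⁴ = 4.362×10¹⁰ K⁴.
A = 17700/(0.95 × 5.67×10⁻⁸ × 4.362×10¹⁰).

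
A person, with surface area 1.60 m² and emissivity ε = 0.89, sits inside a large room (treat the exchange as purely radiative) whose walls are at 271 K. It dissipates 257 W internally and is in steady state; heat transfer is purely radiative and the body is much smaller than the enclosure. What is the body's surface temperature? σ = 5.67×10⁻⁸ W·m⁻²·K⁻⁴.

T ≈ 304 K

For a small grey body in a large enclosure, net radiated power = εσA(T⁴ − T_w⁴).
Steady state: P = εσA(T⁴ − T_w⁴) with A = 1.60 m².
T⁴ = P/(εσA) + T_w⁴ = 257/(0.89·5.67×10⁻⁸·1.600) + (271)⁴
    = 3.183×10⁹ + 5.394×10⁹ = 8.577×10⁹ K⁴.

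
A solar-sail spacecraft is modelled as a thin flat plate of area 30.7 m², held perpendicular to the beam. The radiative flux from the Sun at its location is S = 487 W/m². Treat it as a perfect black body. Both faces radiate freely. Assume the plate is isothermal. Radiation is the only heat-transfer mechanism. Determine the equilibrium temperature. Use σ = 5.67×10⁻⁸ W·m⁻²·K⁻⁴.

T ≈ 256 K

At equilibrium, absorbed power = emitted power.
Absorbing cross-section = A = 30.70 m²; emitting surface = 2A = 61.40 m² (ratio 2).
S·A_cross = εσ·A_surf·T⁴  ⇒  T⁴ = S/(2σ).
T⁴ = 1.00·487/(2·5.67×10⁻⁸) = 4.295×10⁹ K⁴.
T = (4.295×10⁹)^(1/4).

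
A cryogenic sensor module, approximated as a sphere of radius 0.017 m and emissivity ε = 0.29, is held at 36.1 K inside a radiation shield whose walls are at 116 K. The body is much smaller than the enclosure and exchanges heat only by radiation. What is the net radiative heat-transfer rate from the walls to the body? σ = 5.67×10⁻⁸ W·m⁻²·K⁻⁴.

P_net ≈ 0.0107 W

For a small grey body in a large enclosure: P_net = εσA(T_body⁴ − T_wall⁴).
A = 4πr² = 0.003632 m²; T_body⁴ − T_wall⁴ = 1.698×10⁶ − 1.811×10⁸ = -1.794×10⁸ K⁴.
|P_net| = 0.29·5.67×10⁻⁸·0.003632·1.794×10⁸.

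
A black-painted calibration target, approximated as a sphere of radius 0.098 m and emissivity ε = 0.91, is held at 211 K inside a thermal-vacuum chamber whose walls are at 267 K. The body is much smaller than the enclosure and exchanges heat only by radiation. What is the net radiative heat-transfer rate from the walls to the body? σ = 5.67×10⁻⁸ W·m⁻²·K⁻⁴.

P_net ≈ 19.3 W

For a small grey body in a large enclosure: P_net = εσA(T_body⁴ − T_wall⁴).
A = 4πr² = 0.1207 m²; T_body⁴ − T_wall⁴ = 1.982×10⁹ − 5.082×10⁹ = -3.100×10⁹ K⁴.
|P_net| = 0.91·5.67×10⁻⁸·0.1207·3.100×10⁹.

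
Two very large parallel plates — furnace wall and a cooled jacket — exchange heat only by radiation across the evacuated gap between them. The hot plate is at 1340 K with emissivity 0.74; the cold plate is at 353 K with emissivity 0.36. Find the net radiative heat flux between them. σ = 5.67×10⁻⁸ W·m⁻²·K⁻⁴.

q ≈ 58100 W/m²

For two infinite grey parallel plates, q = σ(T₁⁴ − T₂⁴)/(1/ε₁ + 1/ε₂ − 1).
T₁⁴ − T₂⁴ = 3.224×10¹² − 1.553×10¹⁰ = 3.209×10¹² K⁴.
1/ε₁ + 1/ε₂ − 1 = 1.351 + 2.778 − 1 = 3.129.
q = 5.67×10⁻⁸ × 3.209×10¹² / 3.129.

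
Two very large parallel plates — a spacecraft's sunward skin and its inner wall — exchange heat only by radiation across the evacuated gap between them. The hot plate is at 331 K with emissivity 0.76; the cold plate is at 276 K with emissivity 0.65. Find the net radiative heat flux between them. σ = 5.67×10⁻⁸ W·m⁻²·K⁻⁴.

For two infinite grey parallel plates, q = σ(T₁⁴ − T₂⁴)/(1/ε₁ + 1/ε₂ − 1).
T₁⁴ − T₂⁴ = 1.200×10¹⁰ − 5.803×10⁹ = 6.201×10⁹ K⁴.
1/ε₁ + 1/ε₂ − 1 = 1.316 + 1.538 − 1 = 1.854.
q = 5.67×10⁻⁸ × 6.201×10⁹ / 1.854.

q ≈ 190 W/m²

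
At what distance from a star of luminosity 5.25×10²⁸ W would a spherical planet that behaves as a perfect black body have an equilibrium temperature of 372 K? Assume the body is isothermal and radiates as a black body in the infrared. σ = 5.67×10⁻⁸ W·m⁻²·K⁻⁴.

For an isothermal black-emitting sphere, (1−a)S·πr² = σ·4πr²·T⁴ ⇒ S = 4σT⁴/(1−a).
S = 4·5.67×10⁻⁸·(372)⁴/1.00 = 4343 W/m².
Flux falls as S = L/(4πd²), so d = √(L/(4πS)) = √(5.25×10²⁸/(4π·4343)).

d ≈ 9.81×10¹¹ m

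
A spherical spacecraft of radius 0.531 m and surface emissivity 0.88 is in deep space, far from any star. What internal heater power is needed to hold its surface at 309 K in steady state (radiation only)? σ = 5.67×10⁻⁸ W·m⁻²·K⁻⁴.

P ≈ 1610 W

P = εσ·4πr²·T⁴.
4πr² = 3.543 m²; T⁴ = 9.117×10⁹ K⁴.
P = 0.88·5.67×10⁻⁸·3.543·9.117×10⁹.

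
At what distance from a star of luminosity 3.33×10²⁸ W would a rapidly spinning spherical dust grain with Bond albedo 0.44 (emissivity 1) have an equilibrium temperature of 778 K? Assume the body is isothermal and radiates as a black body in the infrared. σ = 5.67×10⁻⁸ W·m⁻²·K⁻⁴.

d ≈ 1.34×10¹¹ m

For an isothermal black-emitting sphere, (1−a)S·πr² = σ·4πr²·T⁴ ⇒ S = 4σT⁴/(1−a).
S = 4·5.67×10⁻⁸·(778)⁴/0.560 = 1.484×10⁵ W/m².
Flux falls as S = L/(4πd²), so d = √(L/(4πS)) = √(3.33×10²⁸/(4π·1.484×10⁵)).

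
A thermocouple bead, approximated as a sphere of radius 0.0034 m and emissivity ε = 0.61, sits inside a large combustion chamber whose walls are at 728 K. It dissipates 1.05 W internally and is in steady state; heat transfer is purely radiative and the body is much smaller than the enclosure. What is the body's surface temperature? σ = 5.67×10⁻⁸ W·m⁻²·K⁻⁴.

For a small grey body in a large enclosure, net radiated power = εσA(T⁴ − T_w⁴).
Steady state: P = εσA(T⁴ − T_w⁴) with A = 4πr² = 1.453×10⁻⁴ m².
T⁴ = P/(εσA) + T_w⁴ = 1.05/(0.61·5.67×10⁻⁸·1.453×10⁻⁴) + (728)⁴
    = 2.090×10¹¹ + 2.809×10¹¹ = 4.899×10¹¹ K⁴.

T ≈ 837 K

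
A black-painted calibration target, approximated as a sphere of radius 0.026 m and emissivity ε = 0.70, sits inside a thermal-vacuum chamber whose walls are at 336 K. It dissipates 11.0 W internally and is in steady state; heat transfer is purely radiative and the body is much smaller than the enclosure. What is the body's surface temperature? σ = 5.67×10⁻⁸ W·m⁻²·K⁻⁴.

T ≈ 462 K

For a small grey body in a large enclosure, net radiated power = εσA(T⁴ − T_w⁴).
Steady state: P = εσA(T⁴ − T_w⁴) with A = 4πr² = 0.008495 m².
T⁴ = P/(εσA) + T_w⁴ = 11.0/(0.70·5.67×10⁻⁸·0.008495) + (336)⁴
    = 3.263×10¹⁰ + 1.275×10¹⁰ = 4.537×10¹⁰ K⁴.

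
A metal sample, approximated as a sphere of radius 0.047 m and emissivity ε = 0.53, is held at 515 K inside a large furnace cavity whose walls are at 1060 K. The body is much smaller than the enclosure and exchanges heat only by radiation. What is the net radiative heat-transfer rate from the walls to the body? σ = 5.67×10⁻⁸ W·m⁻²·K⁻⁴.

P_net ≈ 994 W

For a small grey body in a large enclosure: P_net = εσA(T_body⁴ − T_wall⁴).
A = 4πr² = 0.02776 m²; T_body⁴ − T_wall⁴ = 7.034×10¹⁰ − 1.262×10¹² = -1.192×10¹² K⁴.
|P_net| = 0.53·5.67×10⁻⁸·0.02776·1.192×10¹².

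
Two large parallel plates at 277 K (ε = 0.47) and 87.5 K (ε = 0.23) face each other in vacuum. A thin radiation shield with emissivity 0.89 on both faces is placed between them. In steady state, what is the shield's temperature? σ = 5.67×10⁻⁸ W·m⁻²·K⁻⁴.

T_s ≈ 250 K

In steady state the net flux on the hot side equals that on the cold side.
σ(T₁⁴−T_s⁴)/D₁ = σ(T_s⁴−T₂⁴)/D₂, with D₁ = 1/ε₁+1/ε_s−1 = 2.251, D₂ = 1/ε_s+1/ε₂−1 = 4.471.
Solve for T_s⁴: T_s⁴ = (D₂·T₁⁴ + D₁·T₂⁴)/(D₁+D₂) = 3.935×10⁹ K⁴.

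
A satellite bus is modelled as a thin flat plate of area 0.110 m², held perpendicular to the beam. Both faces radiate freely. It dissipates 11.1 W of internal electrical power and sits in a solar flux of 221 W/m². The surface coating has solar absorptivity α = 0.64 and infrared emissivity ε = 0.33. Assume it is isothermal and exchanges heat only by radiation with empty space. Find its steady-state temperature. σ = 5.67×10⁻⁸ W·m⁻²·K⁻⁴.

T ≈ 284 K

At steady state, absorbed solar power + internal power = radiated power.
Absorbed: α·S·A_cross = 0.64·221·0.1100 = 15.56 W (cross-section A).
Total input = 15.56 + 11.1 = 26.66 W.
Radiated: εσ·A_surf·T⁴ with A_surf = 2A = 0.2200 m².
T⁴ = 26.66/(0.33·5.67×10⁻⁸·0.2200) = 6.476×10⁹ K⁴.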